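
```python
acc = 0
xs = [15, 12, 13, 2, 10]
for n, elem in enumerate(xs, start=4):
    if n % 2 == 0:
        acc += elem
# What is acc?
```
Trace:
  acc=0
  acc=15, n=4, elem=15
  acc=15, n=5, elem=12
  acc=28, n=6, elem=13
  acc=28, n=7, elem=2
  acc=38, n=8, elem=10

Final answer: 38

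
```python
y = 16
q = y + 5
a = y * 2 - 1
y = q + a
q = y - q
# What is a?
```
Trace:
  y=16
  y=16, q=21
  y=16, q=21, a=31
  y=52, q=21, a=31
  y=52, q=31, a=31

Final answer: 31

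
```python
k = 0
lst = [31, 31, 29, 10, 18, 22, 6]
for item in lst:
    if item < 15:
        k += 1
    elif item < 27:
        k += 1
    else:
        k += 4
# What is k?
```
Trace:
  k=0
  k=4, item=31
  k=8, item=31
  k=12, item=29
  k=13, item=10
  k=14, item=18
  k=15, item=22
  k=16, item=6

Final answer: 16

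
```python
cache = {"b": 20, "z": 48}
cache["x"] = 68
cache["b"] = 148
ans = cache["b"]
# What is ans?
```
Trace:
  cache={'b': 20, 'z': 48}
  cache={'b': 20, 'z': 48, 'x': 68}
  cache={'b': 148, 'z': 48, 'x': 68}
  cache={'b': 148, 'z': 48, 'x': 68}, ans=148

Final answer: 148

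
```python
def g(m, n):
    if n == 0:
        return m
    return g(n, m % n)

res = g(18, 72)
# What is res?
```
Call trace:
g(m=18, n=72)
  g(m=72, n=18)
    g(m=18, n=0)
    -> return 18
  -> return 18
-> return 18

Final answer: 18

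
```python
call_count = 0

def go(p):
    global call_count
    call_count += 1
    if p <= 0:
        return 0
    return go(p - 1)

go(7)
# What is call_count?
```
Call trace:
go(p=7)
  go(p=6)
    go(p=5)
      go(p=4)
        go(p=3)
          go(p=2)
            go(p=1)
              go(p=0)
              -> return 0
            -> return 0
          -> return 0
        -> return 0
      -> return 0
    -> return 0
  -> return 0
-> return 0

call_count is incremented once per call. go is entered once for each p = 7, 6, 5, 4, 3, 2, 1, 0 (the p <= 0 call returns without recursing), i.e. 7 + 1 calls.
call_count = 8

Final answer: 8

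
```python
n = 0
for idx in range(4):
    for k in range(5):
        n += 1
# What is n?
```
Trace:
  n=0
  n=1, idx=0, k=0
  n=2, idx=0, k=1
  n=3, idx=0, k=2
  n=4, idx=0, k=3
  n=5, idx=0, k=4
  n=6, idx=1, k=0
  n=7, idx=1, k=1
  n=8, idx=1, k=2
  n=9, idx=1, k=3
  n=10, idx=1, k=4
  n=11, idx=2, k=0
  n=12, idx=2, k=1
  n=13, idx=2, k=2
  n=14, idx=2, k=3
  n=15, idx=2, k=4
  n=16, idx=3, k=0
  n=17, idx=3, k=1
  n=18, idx=3, k=2
  n=19, idx=3, k=3
  n=20, idx=3, k=4

Final answer: 20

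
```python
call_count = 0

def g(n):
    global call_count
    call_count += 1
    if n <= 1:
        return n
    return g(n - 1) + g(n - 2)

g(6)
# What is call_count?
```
Call trace (a repeated sub-call is expanded the first time; later identical calls just restate its return value):
g(n=6)
  g(n=5)
    g(n=4)
      g(n=3)
        g(n=2)
          g(n=1)
          -> return 1
          g(n=0)
          -> return 0
        -> return 1
        g(n=1)
        -> return 1
      -> return 2
      g(n=2) -> return 1  (same call as traced above)
    -> return 3
    g(n=3) -> return 2  (same call as traced above)
  -> return 5
  g(n=4) -> return 3  (same call as traced above)
-> return 8

call_count is incremented once per call, so count the calls in each subtree. Let C(n) = number of calls made by g(n).
C(0) = C(1) = 1 (base case, no recursion); C(n) = 1 + C(n - 1) + C(n - 2) otherwise.
C(2) = 1 + C(1) + C(0) = 1 + 1 + 1 = 3
C(3) = 1 + C(2) + C(1) = 1 + 3 + 1 = 5
C(4) = 1 + C(3) + C(2) = 1 + 5 + 3 = 9
C(5) = 1 + C(4) + C(3) = 1 + 9 + 5 = 15
C(6) = 1 + C(5) + C(4) = 1 + 15 + 9 = 25
call_count = C(6) = 25

Final answer: 25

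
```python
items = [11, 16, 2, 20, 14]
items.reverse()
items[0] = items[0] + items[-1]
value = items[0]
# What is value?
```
Trace:
  items=[11, 16, 2, 20, 14]
  items=[14, 20, 2, 16, 11]
  items=[25, 20, 2, 16, 11]
  items=[25, 20, 2, 16, 11], value=25

Final answer: 25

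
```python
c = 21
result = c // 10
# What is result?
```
Trace:
  c=21
  c=21, result=2

Final answer: 2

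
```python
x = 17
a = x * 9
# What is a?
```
Trace:
  x=17
  x=17, a=153

Final answer: 153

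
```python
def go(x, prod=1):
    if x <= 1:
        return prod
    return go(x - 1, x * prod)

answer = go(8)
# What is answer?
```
Call trace:
go(x=8, prod=1)
  go(x=7, prod=8)
    go(x=6, prod=56)
      go(x=5, prod=336)
        go(x=4, prod=1680)
          go(x=3, prod=6720)
            go(x=2, prod=20160)
              go(x=1, prod=40320)
              -> return 40320
            -> return 40320
          -> return 40320
        -> return 40320
      -> return 40320
    -> return 40320
  -> return 40320
-> return 40320

Final answer: 40320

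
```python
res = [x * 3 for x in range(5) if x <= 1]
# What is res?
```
Trace:
  x=0
  x=1
  x=2
  x=3
  x=4
  res=[0, 3]

Final answer: [0, 3]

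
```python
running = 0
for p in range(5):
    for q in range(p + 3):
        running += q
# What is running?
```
Trace:
  running=0
  running=0, p=0, q=0
  running=1, p=0, q=1
  running=3, p=0, q=2
  running=3, p=1, q=0
  running=4, p=1, q=1
  running=6, p=1, q=2
  running=9, p=1, q=3
  running=9, p=2, q=0
  running=10, p=2, q=1
  running=12, p=2, q=2
  running=15, p=2, q=3
  running=19, p=2, q=4
  running=19, p=3, q=0
  running=20, p=3, q=1
  running=22, p=3, q=2
  running=25, p=3, q=3
  running=29, p=3, q=4
  running=34, p=3, q=5
  running=34, p=4, q=0
  running=35, p=4, q=1
  running=37, p=4, q=2
  running=40, p=4, q=3
  running=44, p=4, q=4
  running=49, p=4, q=5
  running=55, p=4, q=6

Final answer: 55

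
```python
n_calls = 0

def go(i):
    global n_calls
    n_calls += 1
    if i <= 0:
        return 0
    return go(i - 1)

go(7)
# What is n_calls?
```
Call trace:
go(i=7)
  go(i=6)
    go(i=5)
      go(i=4)
        go(i=3)
          go(i=2)
            go(i=1)
              go(i=0)
              -> return 0
            -> return 0
          -> return 0
        -> return 0
      -> return 0
    -> return 0
  -> return 0
-> return 0

n_calls is incremented once per call. go is entered once for each i = 7, 6, 5, 4, 3, 2, 1, 0 (the i <= 0 call returns without recursing), i.e. 7 + 1 calls.
n_calls = 8

Final answer: 8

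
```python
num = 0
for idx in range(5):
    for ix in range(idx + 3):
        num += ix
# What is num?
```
Trace:
  num=0
  num=0, idx=0, ix=0
  num=1, idx=0, ix=1
  num=3, idx=0, ix=2
  num=3, idx=1, ix=0
  num=4, idx=1, ix=1
  num=6, idx=1, ix=2
  num=9, idx=1, ix=3
  num=9, idx=2, ix=0
  num=10, idx=2, ix=1
  num=12, idx=2, ix=2
  num=15, idx=2, ix=3
  num=19, idx=2, ix=4
  num=19, idx=3, ix=0
  num=20, idx=3, ix=1
  num=22, idx=3, ix=2
  num=25, idx=3, ix=3
  num=29, idx=3, ix=4
  num=34, idx=3, ix=5
  num=34, idx=4, ix=0
  num=35, idx=4, ix=1
  num=37, idx=4, ix=2
  num=40, idx=4, ix=3
  num=44, idx=4, ix=4
  num=49, idx=4, ix=5
  num=55, idx=4, ix=6

Final answer: 55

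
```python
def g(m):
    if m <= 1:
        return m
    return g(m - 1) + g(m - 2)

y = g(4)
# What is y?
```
Call trace (a repeated sub-call is expanded the first time; later identical calls just restate its return value):
g(m=4)
  g(m=3)
    g(m=2)
      g(m=1)
      -> return 1
      g(m=0)
      -> return 0
    -> return 1
    g(m=1)
    -> return 1
  -> return 2
  g(m=2) -> return 1  (same call as traced above)
-> return 3

Final answer: 3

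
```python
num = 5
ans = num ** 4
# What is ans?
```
Trace:
  num=5
  num=5, ans=625

Final answer: 625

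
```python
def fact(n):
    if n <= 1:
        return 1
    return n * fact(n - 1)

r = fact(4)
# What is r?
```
Call trace:
fact(n=4)
  fact(n=3)
    fact(n=2)
      fact(n=1)
      -> return 1
    -> return 2
  -> return 6
-> return 24

Final answer: 24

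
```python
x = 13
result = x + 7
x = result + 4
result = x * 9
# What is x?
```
Trace:
  x=13
  x=13, result=20
  x=24, result=20
  x=24, result=216

Final answer: 24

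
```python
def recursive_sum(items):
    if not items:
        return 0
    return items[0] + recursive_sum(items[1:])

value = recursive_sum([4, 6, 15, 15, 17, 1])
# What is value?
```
Call trace:
recursive_sum(items=[4, 6, 15, 15, 17, 1])
  recursive_sum(items=[6, 15, 15, 17, 1])
    recursive_sum(items=[15, 15, 17, 1])
      recursive_sum(items=[15, 17, 1])
        recursive_sum(items=[17, 1])
          recursive_sum(items=[1])
            recursive_sum(items=[])
            -> return 0
          -> return 1
        -> return 18
      -> return 33
    -> return 48
  -> return 54
-> return 58

Final answer: 58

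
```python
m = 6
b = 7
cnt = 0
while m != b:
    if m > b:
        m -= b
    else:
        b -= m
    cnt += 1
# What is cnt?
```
Trace:
  m=6
  m=6, b=7
  m=6, b=7, cnt=0
  m=6, b=1, cnt=1
  m=5, b=1, cnt=2
  m=4, b=1, cnt=3
  m=3, b=1, cnt=4
  m=2, b=1, cnt=5
  m=1, b=1, cnt=6

Final answer: 6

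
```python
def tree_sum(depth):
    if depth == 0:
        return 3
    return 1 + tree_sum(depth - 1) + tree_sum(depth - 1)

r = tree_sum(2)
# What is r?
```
Call trace (a repeated sub-call is expanded the first time; later identical calls just restate its return value):
tree_sum(depth=2)
  tree_sum(depth=1)
    tree_sum(depth=0)
    -> return 3
    tree_sum(depth=0)
    -> return 3
  -> return 7
  tree_sum(depth=1) -> return 7  (same call as traced above)
-> return 15

Final answer: 15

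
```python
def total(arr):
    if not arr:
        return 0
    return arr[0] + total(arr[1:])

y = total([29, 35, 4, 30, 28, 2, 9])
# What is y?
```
Call trace:
total(arr=[29, 35, 4, 30, 28, 2, 9])
  total(arr=[35, 4, 30, 28, 2, 9])
    total(arr=[4, 30, 28, 2, 9])
      total(arr=[30, 28, 2, 9])
        total(arr=[28, 2, 9])
          total(arr=[2, 9])
            total(arr=[9])
              total(arr=[])
              -> return 0
            -> return 9
          -> return 11
        -> return 39
      -> return 69
    -> return 73
  -> return 108
-> return 137

Final answer: 137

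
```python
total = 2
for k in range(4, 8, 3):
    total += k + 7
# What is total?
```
Trace:
  total=2
  total=13, k=4
  total=27, k=7

Final answer: 27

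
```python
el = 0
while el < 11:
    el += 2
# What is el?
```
Trace:
  el=0
  el=2
  el=4
  el=6
  el=8
  el=10
  el=12

Final answer: 12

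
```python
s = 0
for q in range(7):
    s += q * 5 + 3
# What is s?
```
Trace:
  s=0
  s=3, q=0
  s=11, q=1
  s=24, q=2
  s=42, q=3
  s=65, q=4
  s=93, q=5
  s=126, q=6

Final answer: 126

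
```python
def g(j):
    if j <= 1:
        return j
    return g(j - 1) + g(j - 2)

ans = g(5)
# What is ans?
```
Call trace (a repeated sub-call is expanded the first time; later identical calls just restate its return value):
g(j=5)
  g(j=4)
    g(j=3)
      g(j=2)
        g(j=1)
        -> return 1
        g(j=0)
        -> return 0
      -> return 1
      g(j=1)
      -> return 1
    -> return 2
    g(j=2) -> return 1  (same call as traced above)
  -> return 3
  g(j=3) -> return 2  (same call as traced above)
-> return 5

Final answer: 5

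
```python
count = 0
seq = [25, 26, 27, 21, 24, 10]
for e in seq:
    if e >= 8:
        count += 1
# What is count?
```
Trace:
  count=0
  count=1, e=25
  count=2, e=26
  count=3, e=27
  count=4, e=21
  count=5, e=24
  count=6, e=10

Final answer: 6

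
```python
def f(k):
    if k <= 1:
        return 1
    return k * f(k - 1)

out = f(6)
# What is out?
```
Call trace:
f(k=6)
  f(k=5)
    f(k=4)
      f(k=3)
        f(k=2)
          f(k=1)
          -> return 1
        -> return 2
      -> return 6
    -> return 24
  -> return 120
-> return 720

Final answer: 720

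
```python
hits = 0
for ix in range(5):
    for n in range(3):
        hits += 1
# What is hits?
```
Trace:
  hits=0
  hits=1, ix=0, n=0
  hits=2, ix=0, n=1
  hits=3, ix=0, n=2
  hits=4, ix=1, n=0
  hits=5, ix=1, n=1
  hits=6, ix=1, n=2
  hits=7, ix=2, n=0
  hits=8, ix=2, n=1
  hits=9, ix=2, n=2
  hits=10, ix=3, n=0
  hits=11, ix=3, n=1
  hits=12, ix=3, n=2
  hits=13, ix=4, n=0
  hits=14, ix=4, n=1
  hits=15, ix=4, n=2

Final answer: 15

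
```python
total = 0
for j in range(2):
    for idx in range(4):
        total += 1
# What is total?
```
Trace:
  total=0
  total=1, j=0, idx=0
  total=2, j=0, idx=1
  total=3, j=0, idx=2
  total=4, j=0, idx=3
  total=5, j=1, idx=0
  total=6, j=1, idx=1
  total=7, j=1, idx=2
  total=8, j=1, idx=3

Final answer: 8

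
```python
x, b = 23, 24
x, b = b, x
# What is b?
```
Trace:
  x=23, b=24
  x=24, b=23

Final answer: 23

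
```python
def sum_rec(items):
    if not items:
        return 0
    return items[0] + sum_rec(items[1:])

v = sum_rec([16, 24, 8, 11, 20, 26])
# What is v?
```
Call trace:
sum_rec(items=[16, 24, 8, 11, 20, 26])
  sum_rec(items=[24, 8, 11, 20, 26])
    sum_rec(items=[8, 11, 20, 26])
      sum_rec(items=[11, 20, 26])
        sum_rec(items=[20, 26])
          sum_rec(items=[26])
            sum_rec(items=[])
            -> return 0
          -> return 26
        -> return 46
      -> return 57
    -> return 65
  -> return 89
-> return 105

Final answer: 105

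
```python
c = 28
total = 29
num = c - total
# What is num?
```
Trace:
  c=28
  c=28, total=29
  c=28, total=29, num=-1

Final answer: -1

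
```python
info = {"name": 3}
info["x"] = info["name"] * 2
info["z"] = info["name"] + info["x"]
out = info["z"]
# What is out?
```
Trace:
  info={'name': 3}
  info={'name': 3, 'x': 6}
  info={'name': 3, 'x': 6, 'z': 9}
  info={'name': 3, 'x': 6, 'z': 9}, out=9

Final answer: 9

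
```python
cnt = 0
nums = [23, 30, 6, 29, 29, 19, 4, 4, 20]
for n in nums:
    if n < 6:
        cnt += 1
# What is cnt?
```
Trace:
  cnt=0
  cnt=0, n=23
  cnt=0, n=30
  cnt=0, n=6
  cnt=0, n=29
  cnt=0, n=29
  cnt=0, n=19
  cnt=1, n=4
  cnt=2, n=4
  cnt=2, n=20

Final answer: 2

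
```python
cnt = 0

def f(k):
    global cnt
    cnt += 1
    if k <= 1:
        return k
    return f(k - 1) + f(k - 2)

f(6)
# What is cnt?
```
Call trace (a repeated sub-call is expanded the first time; later identical calls just restate its return value):
f(k=6)
  f(k=5)
    f(k=4)
      f(k=3)
        f(k=2)
          f(k=1)
          -> return 1
          f(k=0)
          -> return 0
        -> return 1
        f(k=1)
        -> return 1
      -> return 2
      f(k=2) -> return 1  (same call as traced above)
    -> return 3
    f(k=3) -> return 2  (same call as traced above)
  -> return 5
  f(k=4) -> return 3  (same call as traced above)
-> return 8

cnt is incremented once per call, so count the calls in each subtree. Let C(k) = number of calls made by f(k).
C(0) = C(1) = 1 (base case, no recursion); C(k) = 1 + C(k - 1) + C(k - 2) otherwise.
C(2) = 1 + C(1) + C(0) = 1 + 1 + 1 = 3
C(3) = 1 + C(2) + C(1) = 1 + 3 + 1 = 5
C(4) = 1 + C(3) + C(2) = 1 + 5 + 3 = 9
C(5) = 1 + C(4) + C(3) = 1 + 9 + 5 = 15
C(6) = 1 + C(5) + C(4) = 1 + 15 + 9 = 25
cnt = C(6) = 25

Final answer: 25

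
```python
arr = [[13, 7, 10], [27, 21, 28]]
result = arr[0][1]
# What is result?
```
Trace:
  arr=[[13, 7, 10], [27, 21, 28]]
  arr=[[13, 7, 10], [27, 21, 28]], result=7

Final answer: 7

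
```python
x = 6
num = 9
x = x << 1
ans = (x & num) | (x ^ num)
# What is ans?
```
Trace:
  x=6
  x=6, num=9
  x=12, num=9
  x=12, num=9, ans=13

Final answer: 13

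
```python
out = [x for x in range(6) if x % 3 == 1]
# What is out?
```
Trace:
  x=0
  x=1
  x=2
  x=3
  x=4
  x=5
  out=[1, 4]

Final answer: [1, 4]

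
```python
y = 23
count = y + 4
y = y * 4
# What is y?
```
Trace:
  y=23
  y=23, count=27
  y=92, count=27

Final answer: 92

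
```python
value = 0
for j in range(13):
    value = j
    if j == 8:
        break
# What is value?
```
Trace:
  value=0
  value=0, j=0
  value=1, j=1
  value=2, j=2
  value=3, j=3
  value=4, j=4
  value=5, j=5
  value=6, j=6
  value=7, j=7
  value=8, j=8

Final answer: 8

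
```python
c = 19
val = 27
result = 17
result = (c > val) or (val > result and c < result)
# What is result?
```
Trace:
  c=19
  c=19, val=27
  c=19, val=27, result=17
  c=19, val=27, result=False

Final answer: False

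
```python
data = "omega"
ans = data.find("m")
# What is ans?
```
Trace:
  data='omega'
  data='omega', ans=1

Final answer: 1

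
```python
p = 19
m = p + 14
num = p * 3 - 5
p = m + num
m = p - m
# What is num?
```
Trace:
  p=19
  p=19, m=33
  p=19, m=33, num=52
  p=85, m=33, num=52
  p=85, m=52, num=52

Final answer: 52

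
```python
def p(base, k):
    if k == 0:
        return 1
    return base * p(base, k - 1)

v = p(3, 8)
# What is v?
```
Call trace:
p(base=3, k=8)
  p(base=3, k=7)
    p(base=3, k=6)
      p(base=3, k=5)
        p(base=3, k=4)
          p(base=3, k=3)
            p(base=3, k=2)
              p(base=3, k=1)
                p(base=3, k=0)
                -> return 1
              -> return 3
            -> return 9
          -> return 27
        -> return 81
      -> return 243
    -> return 729
  -> return 2187
-> return 6561

Final answer: 6561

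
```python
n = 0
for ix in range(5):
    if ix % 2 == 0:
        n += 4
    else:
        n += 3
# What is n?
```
Trace:
  n=0
  n=4, ix=0
  n=7, ix=1
  n=11, ix=2
  n=14, ix=3
  n=18, ix=4

Final answer: 18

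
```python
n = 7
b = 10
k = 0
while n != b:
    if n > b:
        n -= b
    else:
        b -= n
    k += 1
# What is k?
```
Trace:
  n=7
  n=7, b=10
  n=7, b=10, k=0
  n=7, b=3, k=1
  n=4, b=3, k=2
  n=1, b=3, k=3
  n=1, b=2, k=4
  n=1, b=1, k=5

Final answer: 5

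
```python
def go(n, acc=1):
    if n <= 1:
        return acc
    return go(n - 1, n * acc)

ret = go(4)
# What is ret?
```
Call trace:
go(n=4, acc=1)
  go(n=3, acc=4)
    go(n=2, acc=12)
      go(n=1, acc=24)
      -> return 24
    -> return 24
  -> return 24
-> return 24

Final answer: 24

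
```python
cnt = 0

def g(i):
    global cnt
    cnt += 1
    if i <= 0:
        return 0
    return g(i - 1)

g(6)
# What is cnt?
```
Call trace:
g(i=6)
  g(i=5)
    g(i=4)
      g(i=3)
        g(i=2)
          g(i=1)
            g(i=0)
            -> return 0
          -> return 0
        -> return 0
      -> return 0
    -> return 0
  -> return 0
-> return 0

cnt is incremented once per call. g is entered once for each i = 6, 5, 4, 3, 2, 1, 0 (the i <= 0 call returns without recursing), i.e. 6 + 1 calls.
cnt = 7

Final answer: 7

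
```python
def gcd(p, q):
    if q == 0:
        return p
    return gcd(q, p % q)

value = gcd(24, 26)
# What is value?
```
Call trace:
gcd(p=24, q=26)
  gcd(p=26, q=24)
    gcd(p=24, q=2)
      gcd(p=2, q=0)
      -> return 2
    -> return 2
  -> return 2
-> return 2

Final answer: 2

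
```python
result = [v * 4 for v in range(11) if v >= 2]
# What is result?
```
Trace:
  v=0
  v=1
  v=2
  v=3
  v=4
  v=5
  v=6
  v=7
  v=8
  v=9
  v=10
  result=[8, 12, 16, 20, 24, 28, 32, 36, 40]

Final answer: [8, 12, 16, 20, 24, 28, 32, 36, 40]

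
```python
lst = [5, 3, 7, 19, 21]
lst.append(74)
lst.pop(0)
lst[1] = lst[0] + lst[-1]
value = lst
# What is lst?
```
Trace:
  lst=[5, 3, 7, 19, 21]
  lst=[5, 3, 7, 19, 21, 74]
  lst=[3, 7, 19, 21, 74]
  lst=[3, 77, 19, 21, 74]
  lst=[3, 77, 19, 21, 74], value=[3, 77, 19, 21, 74]

Final answer: [3, 77, 19, 21, 74]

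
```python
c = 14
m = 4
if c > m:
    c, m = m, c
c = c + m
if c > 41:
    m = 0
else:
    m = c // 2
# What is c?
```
Trace:
  c=14
  c=14, m=4
  c=4, m=14
  c=18, m=14
  c=18, m=9

Final answer: 18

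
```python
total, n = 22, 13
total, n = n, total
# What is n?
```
Trace:
  total=22, n=13
  total=13, n=22

Final answer: 22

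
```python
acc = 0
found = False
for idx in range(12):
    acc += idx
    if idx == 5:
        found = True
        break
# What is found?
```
Trace:
  acc=0
  acc=0, found=False
  acc=0, found=False, idx=0
  acc=1, found=False, idx=1
  acc=3, found=False, idx=2
  acc=6, found=False, idx=3
  acc=10, found=False, idx=4
  acc=15, found=True, idx=5

Final answer: True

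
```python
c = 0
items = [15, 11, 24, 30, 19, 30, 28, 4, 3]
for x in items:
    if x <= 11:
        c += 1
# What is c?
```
Trace:
  c=0
  c=0, x=15
  c=1, x=11
  c=1, x=24
  c=1, x=30
  c=1, x=19
  c=1, x=30
  c=1, x=28
  c=2, x=4
  c=3, x=3

Final answer: 3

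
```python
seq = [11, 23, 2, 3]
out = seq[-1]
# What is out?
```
Trace:
  seq=[11, 23, 2, 3]
  seq=[11, 23, 2, 3], out=3

Final answer: 3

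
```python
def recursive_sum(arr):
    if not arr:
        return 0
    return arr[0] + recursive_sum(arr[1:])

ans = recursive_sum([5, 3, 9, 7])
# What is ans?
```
Call trace:
recursive_sum(arr=[5, 3, 9, 7])
  recursive_sum(arr=[3, 9, 7])
    recursive_sum(arr=[9, 7])
      recursive_sum(arr=[7])
        recursive_sum(arr=[])
        -> return 0
      -> return 7
    -> return 16
  -> return 19
-> return 24

Final answer: 24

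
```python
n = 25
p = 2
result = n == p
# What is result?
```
Trace:
  n=25
  n=25, p=2
  n=25, p=2, result=False

Final answer: False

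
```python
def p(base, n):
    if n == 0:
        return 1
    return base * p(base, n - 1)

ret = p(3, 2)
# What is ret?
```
Call trace:
p(base=3, n=2)
  p(base=3, n=1)
    p(base=3, n=0)
    -> return 1
  -> return 3
-> return 9

Final answer: 9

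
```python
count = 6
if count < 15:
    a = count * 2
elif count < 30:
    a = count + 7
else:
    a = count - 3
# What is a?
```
Trace:
  count=6
  count=6, a=12

Final answer: 12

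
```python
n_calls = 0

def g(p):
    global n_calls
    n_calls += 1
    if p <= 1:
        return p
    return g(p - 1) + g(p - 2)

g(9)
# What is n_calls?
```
Call trace (a repeated sub-call is expanded the first time; later identical calls just restate its return value):
g(p=9)
  g(p=8)
    g(p=7)
      g(p=6)
        g(p=5)
          g(p=4)
            g(p=3)
              g(p=2)
                g(p=1)
                -> return 1
                g(p=0)
                -> return 0
              -> return 1
              g(p=1)
              -> return 1
            -> return 2
            g(p=2) -> return 1  (same call as traced above)
          -> return 3
          g(p=3) -> return 2  (same call as traced above)
        -> return 5
        g(p=4) -> return 3  (same call as traced above)
      -> return 8
      g(p=5) -> return 5  (same call as traced above)
    -> return 13
    g(p=6) -> return 8  (same call as traced above)
  -> return 21
  g(p=7) -> return 13  (same call as traced above)
-> return 34

n_calls is incremented once per call, so count the calls in each subtree. Let C(p) = number of calls made by g(p).
C(0) = C(1) = 1 (base case, no recursion); C(p) = 1 + C(p - 1) + C(p - 2) otherwise.
C(2) = 1 + C(1) + C(0) = 1 + 1 + 1 = 3
C(3) = 1 + C(2) + C(1) = 1 + 3 + 1 = 5
C(4) = 1 + C(3) + C(2) = 1 + 5 + 3 = 9
C(5) = 1 + C(4) + C(3) = 1 + 9 + 5 = 15
C(6) = 1 + C(5) + C(4) = 1 + 15 + 9 = 25
C(7) = 1 + C(6) + C(5) = 1 + 25 + 15 = 41
C(8) = 1 + C(7) + C(6) = 1 + 41 + 25 = 67
C(9) = 1 + C(8) + C(7) = 1 + 67 + 41 = 109
n_calls = C(9) = 109

Final answer: 109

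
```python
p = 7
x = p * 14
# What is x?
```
Trace:
  p=7
  p=7, x=98

Final answer: 98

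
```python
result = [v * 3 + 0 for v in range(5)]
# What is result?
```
Trace:
  v=0
  v=1
  v=2
  v=3
  v=4
  result=[0, 3, 6, 9, 12]

Final answer: [0, 3, 6, 9, 12]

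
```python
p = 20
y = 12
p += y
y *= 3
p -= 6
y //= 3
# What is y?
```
Trace:
  p=20
  p=20, y=12
  p=32, y=12
  p=32, y=36
  p=26, y=36
  p=26, y=12

Final answer: 12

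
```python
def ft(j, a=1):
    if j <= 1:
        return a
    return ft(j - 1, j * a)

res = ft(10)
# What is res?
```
Call trace:
ft(j=10, a=1)
  ft(j=9, a=10)
    ft(j=8, a=90)
      ft(j=7, a=720)
        ft(j=6, a=5040)
          ft(j=5, a=30240)
            ft(j=4, a=151200)
              ft(j=3, a=604800)
                ft(j=2, a=1814400)
                  ft(j=1, a=3628800)
                  -> return 3628800
                -> return 3628800
              -> return 3628800
            -> return 3628800
          -> return 3628800
        -> return 3628800
      -> return 3628800
    -> return 3628800
  -> return 3628800
-> return 3628800

Final answer: 3628800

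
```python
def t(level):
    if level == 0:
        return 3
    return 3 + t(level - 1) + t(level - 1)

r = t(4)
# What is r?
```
Call trace (a repeated sub-call is expanded the first time; later identical calls just restate its return value):
t(level=4)
  t(level=3)
    t(level=2)
      t(level=1)
        t(level=0)
        -> return 3
        t(level=0)
        -> return 3
      -> return 9
      t(level=1) -> return 9  (same call as traced above)
    -> return 21
    t(level=2) -> return 21  (same call as traced above)
  -> return 45
  t(level=3) -> return 45  (same call as traced above)
-> return 93

Final answer: 93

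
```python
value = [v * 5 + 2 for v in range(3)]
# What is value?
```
Trace:
  v=0
  v=1
  v=2
  value=[2, 7, 12]

Final answer: [2, 7, 12]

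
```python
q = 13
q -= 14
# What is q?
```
Trace:
  q=13
  q=-1

Final answer: -1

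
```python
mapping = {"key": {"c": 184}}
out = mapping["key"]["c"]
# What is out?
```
Trace:
  mapping={'key': {'c': 184}}
  mapping={'key': {'c': 184}}, out=184

Final answer: 184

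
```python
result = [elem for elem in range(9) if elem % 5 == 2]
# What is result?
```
Trace:
  elem=0
  elem=1
  elem=2
  elem=3
  elem=4
  elem=5
  elem=6
  elem=7
  elem=8
  result=[2, 7]

Final answer: [2, 7]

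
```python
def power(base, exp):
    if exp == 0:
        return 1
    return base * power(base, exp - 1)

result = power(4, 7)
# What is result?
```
Call trace:
power(base=4, exp=7)
  power(base=4, exp=6)
    power(base=4, exp=5)
      power(base=4, exp=4)
        power(base=4, exp=3)
          power(base=4, exp=2)
            power(base=4, exp=1)
              power(base=4, exp=0)
              -> return 1
            -> return 4
          -> return 16
        -> return 64
      -> return 256
    -> return 1024
  -> return 4096
-> return 16384

Final answer: 16384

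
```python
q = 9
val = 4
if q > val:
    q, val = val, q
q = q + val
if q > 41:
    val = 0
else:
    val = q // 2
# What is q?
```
Trace:
  q=9
  q=9, val=4
  q=4, val=9
  q=13, val=9
  q=13, val=6

Final answer: 13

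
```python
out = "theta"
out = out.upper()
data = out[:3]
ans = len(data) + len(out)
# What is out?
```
Trace:
  out='theta'
  out='THETA'
  out='THETA', data='THE'
  out='THETA', data='THE', ans=8

Final answer: 'THETA'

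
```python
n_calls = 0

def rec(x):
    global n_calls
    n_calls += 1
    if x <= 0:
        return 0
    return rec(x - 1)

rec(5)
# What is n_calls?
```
Call trace:
rec(x=5)
  rec(x=4)
    rec(x=3)
      rec(x=2)
        rec(x=1)
          rec(x=0)
          -> return 0
        -> return 0
      -> return 0
    -> return 0
  -> return 0
-> return 0

n_calls is incremented once per call. rec is entered once for each x = 5, 4, 3, 2, 1, 0 (the x <= 0 call returns without recursing), i.e. 5 + 1 calls.
n_calls = 6

Final answer: 6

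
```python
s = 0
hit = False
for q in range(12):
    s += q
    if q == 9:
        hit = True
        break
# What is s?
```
Trace:
  s=0
  s=0, hit=False
  s=0, hit=False, q=0
  s=1, hit=False, q=1
  s=3, hit=False, q=2
  s=6, hit=False, q=3
  s=10, hit=False, q=4
  s=15, hit=False, q=5
  s=21, hit=False, q=6
  s=28, hit=False, q=7
  s=36, hit=False, q=8
  s=45, hit=True, q=9

Final answer: 45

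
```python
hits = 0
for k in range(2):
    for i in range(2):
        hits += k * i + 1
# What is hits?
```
Trace:
  hits=0
  hits=1, k=0, i=0
  hits=2, k=0, i=1
  hits=3, k=1, i=0
  hits=5, k=1, i=1

Final answer: 5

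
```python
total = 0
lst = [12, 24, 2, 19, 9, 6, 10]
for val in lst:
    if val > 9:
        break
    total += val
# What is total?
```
Trace:
  total=0
  total=0, val=12

Final answer: 0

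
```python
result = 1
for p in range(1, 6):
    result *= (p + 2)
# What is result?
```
Trace:
  result=1
  result=3, p=1
  result=12, p=2
  result=60, p=3
  result=360, p=4
  result=2520, p=5

Final answer: 2520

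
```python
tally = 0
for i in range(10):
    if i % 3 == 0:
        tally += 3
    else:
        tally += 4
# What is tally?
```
Trace:
  tally=0
  tally=3, i=0
  tally=7, i=1
  tally=11, i=2
  tally=14, i=3
  tally=18, i=4
  tally=22, i=5
  tally=25, i=6
  tally=29, i=7
  tally=33, i=8
  tally=36, i=9

Final answer: 36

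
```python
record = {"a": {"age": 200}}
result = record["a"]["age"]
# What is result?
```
Trace:
  record={'a': {'age': 200}}
  record={'a': {'age': 200}}, result=200

Final answer: 200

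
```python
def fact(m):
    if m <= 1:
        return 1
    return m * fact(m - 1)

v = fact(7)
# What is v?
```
Call trace:
fact(m=7)
  fact(m=6)
    fact(m=5)
      fact(m=4)
        fact(m=3)
          fact(m=2)
            fact(m=1)
            -> return 1
          -> return 2
        -> return 6
      -> return 24
    -> return 120
  -> return 720
-> return 5040

Final answer: 5040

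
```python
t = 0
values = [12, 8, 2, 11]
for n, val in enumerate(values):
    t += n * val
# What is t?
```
Trace:
  t=0
  t=0, n=0, val=12
  t=8, n=1, val=8
  t=12, n=2, val=2
  t=45, n=3, val=11

Final answer: 45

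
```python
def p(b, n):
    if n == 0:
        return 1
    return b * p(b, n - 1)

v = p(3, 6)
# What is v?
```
Call trace:
p(b=3, n=6)
  p(b=3, n=5)
    p(b=3, n=4)
      p(b=3, n=3)
        p(b=3, n=2)
          p(b=3, n=1)
            p(b=3, n=0)
            -> return 1
          -> return 3
        -> return 9
      -> return 27
    -> return 81
  -> return 243
-> return 729

Final answer: 729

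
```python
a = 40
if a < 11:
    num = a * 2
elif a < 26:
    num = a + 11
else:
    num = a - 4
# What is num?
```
Trace:
  a=40
  a=40, num=36

Final answer: 36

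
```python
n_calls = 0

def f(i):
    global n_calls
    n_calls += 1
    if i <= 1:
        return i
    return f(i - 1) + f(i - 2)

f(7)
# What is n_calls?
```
Call trace (a repeated sub-call is expanded the first time; later identical calls just restate its return value):
f(i=7)
  f(i=6)
    f(i=5)
      f(i=4)
        f(i=3)
          f(i=2)
            f(i=1)
            -> return 1
            f(i=0)
            -> return 0
          -> return 1
          f(i=1)
          -> return 1
        -> return 2
        f(i=2) -> return 1  (same call as traced above)
      -> return 3
      f(i=3) -> return 2  (same call as traced above)
    -> return 5
    f(i=4) -> return 3  (same call as traced above)
  -> return 8
  f(i=5) -> return 5  (same call as traced above)
-> return 13

n_calls is incremented once per call, so count the calls in each subtree. Let C(i) = number of calls made by f(i).
C(0) = C(1) = 1 (base case, no recursion); C(i) = 1 + C(i - 1) + C(i - 2) otherwise.
C(2) = 1 + C(1) + C(0) = 1 + 1 + 1 = 3
C(3) = 1 + C(2) + C(1) = 1 + 3 + 1 = 5
C(4) = 1 + C(3) + C(2) = 1 + 5 + 3 = 9
C(5) = 1 + C(4) + C(3) = 1 + 9 + 5 = 15
C(6) = 1 + C(5) + C(4) = 1 + 15 + 9 = 25
C(7) = 1 + C(6) + C(5) = 1 + 25 + 15 = 41
n_calls = C(7) = 41

Final answer: 41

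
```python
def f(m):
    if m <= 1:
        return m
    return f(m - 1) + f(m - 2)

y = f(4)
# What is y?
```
Call trace (a repeated sub-call is expanded the first time; later identical calls just restate its return value):
f(m=4)
  f(m=3)
    f(m=2)
      f(m=1)
      -> return 1
      f(m=0)
      -> return 0
    -> return 1
    f(m=1)
    -> return 1
  -> return 2
  f(m=2) -> return 1  (same call as traced above)
-> return 3

Final answer: 3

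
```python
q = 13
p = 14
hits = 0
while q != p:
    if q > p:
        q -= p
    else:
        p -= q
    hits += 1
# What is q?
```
Trace:
  q=13
  q=13, p=14
  q=13, p=14, hits=0
  q=13, p=1, hits=1
  q=12, p=1, hits=2
  q=11, p=1, hits=3
  q=10, p=1, hits=4
  q=9, p=1, hits=5
  q=8, p=1, hits=6
  q=7, p=1, hits=7
  q=6, p=1, hits=8
  q=5, p=1, hits=9
  q=4, p=1, hits=10
  q=3, p=1, hits=11
  q=2, p=1, hits=12
  q=1, p=1, hits=13

Final answer: 1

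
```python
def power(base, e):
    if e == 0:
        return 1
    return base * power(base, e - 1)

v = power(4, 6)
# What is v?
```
Call trace:
power(base=4, e=6)
  power(base=4, e=5)
    power(base=4, e=4)
      power(base=4, e=3)
        power(base=4, e=2)
          power(base=4, e=1)
            power(base=4, e=0)
            -> return 1
          -> return 4
        -> return 16
      -> return 64
    -> return 256
  -> return 1024
-> return 4096

Final answer: 4096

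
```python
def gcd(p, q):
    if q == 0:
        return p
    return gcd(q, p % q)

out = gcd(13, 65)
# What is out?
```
Call trace:
gcd(p=13, q=65)
  gcd(p=65, q=13)
    gcd(p=13, q=0)
    -> return 13
  -> return 13
-> return 13

Final answer: 13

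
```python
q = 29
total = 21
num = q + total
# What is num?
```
Trace:
  q=29
  q=29, total=21
  q=29, total=21, num=50

Final answer: 50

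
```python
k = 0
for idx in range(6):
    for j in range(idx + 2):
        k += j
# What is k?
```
Trace:
  k=0
  k=0, idx=0, j=0
  k=1, idx=0, j=1
  k=1, idx=1, j=0
  k=2, idx=1, j=1
  k=4, idx=1, j=2
  k=4, idx=2, j=0
  k=5, idx=2, j=1
  k=7, idx=2, j=2
  k=10, idx=2, j=3
  k=10, idx=3, j=0
  k=11, idx=3, j=1
  k=13, idx=3, j=2
  k=16, idx=3, j=3
  k=20, idx=3, j=4
  k=20, idx=4, j=0
  k=21, idx=4, j=1
  k=23, idx=4, j=2
  k=26, idx=4, j=3
  k=30, idx=4, j=4
  k=35, idx=4, j=5
  k=35, idx=5, j=0
  k=36, idx=5, j=1
  k=38, idx=5, j=2
  k=41, idx=5, j=3
  k=45, idx=5, j=4
  k=50, idx=5, j=5
  k=56, idx=5, j=6

Final answer: 56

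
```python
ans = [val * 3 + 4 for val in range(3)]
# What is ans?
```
Trace:
  val=0
  val=1
  val=2
  ans=[4, 7, 10]

Final answer: [4, 7, 10]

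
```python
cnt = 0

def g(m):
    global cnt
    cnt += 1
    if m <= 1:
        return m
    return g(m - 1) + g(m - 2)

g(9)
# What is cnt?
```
Call trace (a repeated sub-call is expanded the first time; later identical calls just restate its return value):
g(m=9)
  g(m=8)
    g(m=7)
      g(m=6)
        g(m=5)
          g(m=4)
            g(m=3)
              g(m=2)
                g(m=1)
                -> return 1
                g(m=0)
                -> return 0
              -> return 1
              g(m=1)
              -> return 1
            -> return 2
            g(m=2) -> return 1  (same call as traced above)
          -> return 3
          g(m=3) -> return 2  (same call as traced above)
        -> return 5
        g(m=4) -> return 3  (same call as traced above)
      -> return 8
      g(m=5) -> return 5  (same call as traced above)
    -> return 13
    g(m=6) -> return 8  (same call as traced above)
  -> return 21
  g(m=7) -> return 13  (same call as traced above)
-> return 34

cnt is incremented once per call, so count the calls in each subtree. Let C(m) = number of calls made by g(m).
C(0) = C(1) = 1 (base case, no recursion); C(m) = 1 + C(m - 1) + C(m - 2) otherwise.
C(2) = 1 + C(1) + C(0) = 1 + 1 + 1 = 3
C(3) = 1 + C(2) + C(1) = 1 + 3 + 1 = 5
C(4) = 1 + C(3) + C(2) = 1 + 5 + 3 = 9
C(5) = 1 + C(4) + C(3) = 1 + 9 + 5 = 15
C(6) = 1 + C(5) + C(4) = 1 + 15 + 9 = 25
C(7) = 1 + C(6) + C(5) = 1 + 25 + 15 = 41
C(8) = 1 + C(7) + C(6) = 1 + 41 + 25 = 67
C(9) = 1 + C(8) + C(7) = 1 + 67 + 41 = 109
cnt = C(9) = 109

Final answer: 109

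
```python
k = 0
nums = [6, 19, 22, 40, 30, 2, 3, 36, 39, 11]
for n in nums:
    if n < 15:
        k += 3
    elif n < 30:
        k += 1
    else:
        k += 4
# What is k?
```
Trace:
  k=0
  k=3, n=6
  k=4, n=19
  k=5, n=22
  k=9, n=40
  k=13, n=30
  k=16, n=2
  k=19, n=3
  k=23, n=36
  k=27, n=39
  k=30, n=11

Final answer: 30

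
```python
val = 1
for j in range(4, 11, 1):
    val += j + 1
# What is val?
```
Trace:
  val=1
  val=6, j=4
  val=12, j=5
  val=19, j=6
  val=27, j=7
  val=36, j=8
  val=46, j=9
  val=57, j=10

Final answer: 57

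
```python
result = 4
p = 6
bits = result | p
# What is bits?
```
Trace:
  result=4
  result=4, p=6
  result=4, p=6, bits=6

Final answer: 6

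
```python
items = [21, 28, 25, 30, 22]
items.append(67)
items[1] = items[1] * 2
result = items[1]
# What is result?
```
Trace:
  items=[21, 28, 25, 30, 22]
  items=[21, 28, 25, 30, 22, 67]
  items=[21, 56, 25, 30, 22, 67]
  items=[21, 56, 25, 30, 22, 67], result=56

Final answer: 56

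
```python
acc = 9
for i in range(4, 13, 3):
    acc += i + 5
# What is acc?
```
Trace:
  acc=9
  acc=18, i=4
  acc=30, i=7
  acc=45, i=10

Final answer: 45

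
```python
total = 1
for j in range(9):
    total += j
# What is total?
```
Trace:
  total=1
  total=1, j=0
  total=2, j=1
  total=4, j=2
  total=7, j=3
  total=11, j=4
  total=16, j=5
  total=22, j=6
  total=29, j=7
  total=37, j=8

Final answer: 37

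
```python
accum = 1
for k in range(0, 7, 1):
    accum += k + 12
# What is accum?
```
Trace:
  accum=1
  accum=13, k=0
  accum=26, k=1
  accum=40, k=2
  accum=55, k=3
  accum=71, k=4
  accum=88, k=5
  accum=106, k=6

Final answer: 106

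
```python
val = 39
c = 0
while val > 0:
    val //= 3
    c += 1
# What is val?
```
Trace:
  val=39
  val=39, c=0
  val=13, c=1
  val=4, c=2
  val=1, c=3
  val=0, c=4

Final answer: 0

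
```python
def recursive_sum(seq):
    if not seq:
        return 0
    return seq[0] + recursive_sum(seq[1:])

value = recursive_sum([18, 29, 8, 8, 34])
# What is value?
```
Call trace:
recursive_sum(seq=[18, 29, 8, 8, 34])
  recursive_sum(seq=[29, 8, 8, 34])
    recursive_sum(seq=[8, 8, 34])
      recursive_sum(seq=[8, 34])
        recursive_sum(seq=[34])
          recursive_sum(seq=[])
          -> return 0
        -> return 34
      -> return 42
    -> return 50
  -> return 79
-> return 97

Final answer: 97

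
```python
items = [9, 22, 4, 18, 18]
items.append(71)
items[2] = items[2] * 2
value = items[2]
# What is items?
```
Trace:
  items=[9, 22, 4, 18, 18]
  items=[9, 22, 4, 18, 18, 71]
  items=[9, 22, 8, 18, 18, 71]
  items=[9, 22, 8, 18, 18, 71], value=8

Final answer: [9, 22, 8, 18, 18, 71]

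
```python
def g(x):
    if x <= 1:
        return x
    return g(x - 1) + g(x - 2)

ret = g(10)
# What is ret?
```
Call trace (a repeated sub-call is expanded the first time; later identical calls just restate its return value):
g(x=10)
  g(x=9)
    g(x=8)
      g(x=7)
        g(x=6)
          g(x=5)
            g(x=4)
              g(x=3)
                g(x=2)
                  g(x=1)
                  -> return 1
                  g(x=0)
                  -> return 0
                -> return 1
                g(x=1)
                -> return 1
              -> return 2
              g(x=2) -> return 1  (same call as traced above)
            -> return 3
            g(x=3) -> return 2  (same call as traced above)
          -> return 5
          g(x=4) -> return 3  (same call as traced above)
        -> return 8
        g(x=5) -> return 5  (same call as traced above)
      -> return 13
      g(x=6) -> return 8  (same call as traced above)
    -> return 21
    g(x=7) -> return 13  (same call as traced above)
  -> return 34
  g(x=8) -> return 21  (same call as traced above)
-> return 55

Final answer: 55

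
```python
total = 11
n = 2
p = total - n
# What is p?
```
Trace:
  total=11
  total=11, n=2
  total=11, n=2, p=9

Final answer: 9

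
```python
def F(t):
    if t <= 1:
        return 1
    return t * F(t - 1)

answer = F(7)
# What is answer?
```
Call trace:
F(t=7)
  F(t=6)
    F(t=5)
      F(t=4)
        F(t=3)
          F(t=2)
            F(t=1)
            -> return 1
          -> return 2
        -> return 6
      -> return 24
    -> return 120
  -> return 720
-> return 5040

Final answer: 5040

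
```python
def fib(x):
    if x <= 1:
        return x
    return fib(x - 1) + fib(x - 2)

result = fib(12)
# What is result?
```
Call trace (a repeated sub-call is expanded the first time; later identical calls just restate its return value):
fib(x=12)
  fib(x=11)
    fib(x=10)
      fib(x=9)
        fib(x=8)
          fib(x=7)
            fib(x=6)
              fib(x=5)
                fib(x=4)
                  fib(x=3)
                    fib(x=2)
                      fib(x=1)
                      -> return 1
                      fib(x=0)
                      -> return 0
                    -> return 1
                    fib(x=1)
                    -> return 1
                  -> return 2
                  fib(x=2) -> return 1  (same call as traced above)
                -> return 3
                fib(x=3) -> return 2  (same call as traced above)
              -> return 5
              fib(x=4) -> return 3  (same call as traced above)
            -> return 8
            fib(x=5) -> return 5  (same call as traced above)
          -> return 13
          fib(x=6) -> return 8  (same call as traced above)
        -> return 21
        fib(x=7) -> return 13  (same call as traced above)
      -> return 34
      fib(x=8) -> return 21  (same call as traced above)
    -> return 55
    fib(x=9) -> return 34  (same call as traced above)
  -> return 89
  fib(x=10) -> return 55  (same call as traced above)
-> return 144

Final answer: 144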